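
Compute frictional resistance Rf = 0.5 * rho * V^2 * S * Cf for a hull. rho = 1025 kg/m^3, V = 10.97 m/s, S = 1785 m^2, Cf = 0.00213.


Formula: Rf = 0.5 * rho * V^2 * S * Cf
Step 1 — V^2 = 10.97^2 = 120.3409
Step 2 — 0.5 * rho * V^2 = 0.5 * 1025 * 120.3409 = 61674.71125
Step 3 — Rf = 61674.71125 * 1785 * 0.00213 ≈ 234490 N (5 s.f.)

234490 N


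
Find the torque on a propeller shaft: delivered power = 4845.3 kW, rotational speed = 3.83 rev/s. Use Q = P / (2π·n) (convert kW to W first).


Formula: Q = P_W / (2 * pi * n)
Step 1 — P_W = 4845.3 kW * 1000 = 4845300.0 W
Step 2 — 2 * pi * n = 2 * pi * 3.83 = 24.0646
Step 3 — Q = 4845300.0 / 24.0646 ≈ 201350 N·m (5 s.f.)

201350 N·m


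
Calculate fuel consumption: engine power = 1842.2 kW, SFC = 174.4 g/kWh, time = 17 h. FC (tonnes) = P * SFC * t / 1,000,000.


Formula: FC (tonnes) = P * SFC * t / 1,000,000
Step 1 — P * SFC * t = 1842.2 * 174.4 * 17 = 5461754.56 g
Step 2 — FC (tonnes) = 5461754.56 / 1,000,000 ≈ 5.4618 tonnes (5 s.f.)

5.4618 tonnes


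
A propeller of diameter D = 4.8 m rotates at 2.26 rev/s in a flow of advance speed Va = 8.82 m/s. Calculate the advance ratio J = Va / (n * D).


Formula: J = Va / (n * D)
Step 1 — n * D = 2.26 * 4.8 = 10.848
Step 2 — J = 8.82 / 10.848 ≈ 0.81305 (5 s.f.)

0.81305


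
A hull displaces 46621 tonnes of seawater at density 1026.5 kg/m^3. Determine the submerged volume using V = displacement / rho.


Formula: V = mass / rho
Step 1 — convert tonnes to kg: 46621 t * 1000 = 46621000 kg
Step 2 — V = 46621000 / 1026.5 ≈ 45417 m^3 (5 s.f.)

45417 m^3


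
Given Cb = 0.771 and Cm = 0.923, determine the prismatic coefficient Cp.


Formula: Cp = Cb / Cm
Substituting: Cp = 0.771 / 0.923
Result: Cp ≈ 0.83532 (5 s.f.)

0.83532


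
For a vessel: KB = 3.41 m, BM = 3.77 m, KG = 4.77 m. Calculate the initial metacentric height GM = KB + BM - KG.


Formula: GM = KB + BM - KG
Step 1 — KM = KB + BM = 3.41 + 3.77 = 7.18 m
Step 2 — GM = KM - KG = 7.18 - 4.77 = 2.41 m

2.41 m


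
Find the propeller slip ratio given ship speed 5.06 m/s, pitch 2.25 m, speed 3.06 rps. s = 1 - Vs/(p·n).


Formula: s = 1 - Vs / (p * n)
Step 1 — p * n = 2.25 * 3.06 = 6.885
Step 2 — Vs / (p*n) = 5.06 / 6.885 = 0.734931 (6 d.p.)
Step 3 — s = 1 - 0.734931 = 0.265069

0.265069


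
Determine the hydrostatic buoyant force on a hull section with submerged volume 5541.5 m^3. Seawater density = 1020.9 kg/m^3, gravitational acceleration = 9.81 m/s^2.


Formula: Fb = rho * g * V
Substituting: Fb = 1020.9 * 9.81 * 5541.5
Intermediate: 1020.9 * 9.81 = 10015.029
Result: Fb = 10015.029 * 5541.5 ≈ 55498000 N (5 s.f.)

55498000 N


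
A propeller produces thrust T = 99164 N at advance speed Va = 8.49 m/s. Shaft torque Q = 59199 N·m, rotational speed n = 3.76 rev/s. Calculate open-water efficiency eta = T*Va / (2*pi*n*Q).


Formula: eta = T * Va / (2 * pi * n * Q)
Step 1 — numerator = T * Va = 99164 * 8.49 = 841902.36
Step 2 — 2 * pi * n = 2 * pi * 3.76 = 23.624777
Step 3 — denominator = 23.624777 * 59199 = 1398563.17
Step 4 — eta = 841902.36 / 1398563.17 ≈ 0.60198 (5 s.f.)

0.60198


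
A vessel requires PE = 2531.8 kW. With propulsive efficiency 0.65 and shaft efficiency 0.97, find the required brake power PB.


Formula: PB = PE / (eta_D * eta_S)
Step 1 — combined efficiency = eta_D * eta_S = 0.65 * 0.97 = 0.6305
Step 2 — PB = 2531.8 / 0.6305 ≈ 4015.5 kW (5 s.f.)

4015.5 kW


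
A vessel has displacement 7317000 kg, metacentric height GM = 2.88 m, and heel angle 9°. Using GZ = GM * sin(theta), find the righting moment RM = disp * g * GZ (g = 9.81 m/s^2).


Formula: GZ = GM * sin(theta); RM = disp * g * GZ
Step 1 — GZ = 2.88 * sin(9°) = 2.88 * 0.156434 = 0.45053 m
Step 2 — RM = 7317000 * 9.81 * 0.45053 ≈ 32339000 N·m (5 s.f.)

32339000 N·m


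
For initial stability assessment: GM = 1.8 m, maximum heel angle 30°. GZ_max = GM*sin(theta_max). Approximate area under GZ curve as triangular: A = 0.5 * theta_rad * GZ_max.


Formula: GZ_max = GM * sin(theta); Area = 0.5 * theta_rad * GZ_max
Step 1 — GZ_max = 1.8 * sin(30°) = 1.8 * 0.5 = 0.9 m
Step 2 — theta_rad = 30 * pi/180 = 0.523599 rad
Step 3 — Area = 0.5 * 0.523599 * 0.9 ≈ 0.23562 m·rad (5 s.f.)

0.23562 m·rad


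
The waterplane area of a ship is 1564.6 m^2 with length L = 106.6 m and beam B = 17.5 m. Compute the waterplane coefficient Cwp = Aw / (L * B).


Formula: Cwp = Aw / (L * B)
Step 1 — L * B = 106.6 * 17.5 = 1865.5 m^2
Step 2 — Cwp = 1564.6 / 1865.5 ≈ 0.83870 (5 s.f.)

0.83870


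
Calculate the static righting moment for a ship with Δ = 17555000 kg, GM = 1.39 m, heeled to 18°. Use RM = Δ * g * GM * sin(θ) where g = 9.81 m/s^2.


Formula: GZ = GM * sin(theta); RM = disp * g * GZ
Step 1 — GZ = 1.39 * sin(18°) = 1.39 * 0.309017 = 0.429534 m
Step 2 — RM = 17555000 * 9.81 * 0.429534 ≈ 73972000 N·m (5 s.f.)

73972000 N·m


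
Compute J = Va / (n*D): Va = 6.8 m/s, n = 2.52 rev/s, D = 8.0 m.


Formula: J = Va / (n * D)
Step 1 — n * D = 2.52 * 8.0 = 20.16
Step 2 — J = 6.8 / 20.16 ≈ 0.33730 (5 s.f.)

0.33730


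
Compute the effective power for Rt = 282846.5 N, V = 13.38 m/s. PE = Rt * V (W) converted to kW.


Formula: PE = Rt * V / 1000 (kW)
Step 1 — PE (W) = 282846.5 * 13.38 = 3784486.17 W
Step 2 — PE (kW) = 3784486.17 / 1000 ≈ 3784.5 kW (5 s.f.)

3784.5 kW


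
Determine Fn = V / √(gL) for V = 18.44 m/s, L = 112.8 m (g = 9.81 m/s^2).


Formula: Fn = V / sqrt(g * L)
Step 1 — g * L = 9.81 * 112.8 = 1106.568
Step 2 — sqrt(g * L) = sqrt(1106.568) = 33.265117
Step 3 — Fn = 18.44 / 33.265117 ≈ 0.55433 (5 s.f.)

0.55433


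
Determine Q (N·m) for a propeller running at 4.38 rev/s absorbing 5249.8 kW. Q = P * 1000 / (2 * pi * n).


Formula: Q = P_W / (2 * pi * n)
Step 1 — P_W = 5249.8 kW * 1000 = 5249800.0 W
Step 2 — 2 * pi * n = 2 * pi * 4.38 = 27.520352
Step 3 — Q = 5249800.0 / 27.520352 ≈ 190760 N·m (5 s.f.)

190760 N·m


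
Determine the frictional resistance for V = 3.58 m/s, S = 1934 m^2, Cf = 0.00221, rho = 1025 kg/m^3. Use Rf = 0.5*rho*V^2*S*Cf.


Formula: Rf = 0.5 * rho * V^2 * S * Cf
Step 1 — V^2 = 3.58^2 = 12.8164
Step 2 — 0.5 * rho * V^2 = 0.5 * 1025 * 12.8164 = 6568.405
Step 3 — Rf = 6568.405 * 1934 * 0.00221 ≈ 28074 N (5 s.f.)

28074 N


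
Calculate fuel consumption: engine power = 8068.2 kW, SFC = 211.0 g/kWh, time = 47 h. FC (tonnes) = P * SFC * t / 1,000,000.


Formula: FC (tonnes) = P * SFC * t / 1,000,000
Step 1 — P * SFC * t = 8068.2 * 211.0 * 47 = 80012339.4 g
Step 2 — FC (tonnes) = 80012339.4 / 1,000,000 ≈ 80.012 tonnes (5 s.f.)

80.012 tonnes


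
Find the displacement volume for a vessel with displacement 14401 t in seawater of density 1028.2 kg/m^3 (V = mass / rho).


Formula: V = mass / rho
Step 1 — convert tonnes to kg: 14401 t * 1000 = 14401000 kg
Step 2 — V = 14401000 / 1028.2 ≈ 14006 m^3 (5 s.f.)

14006 m^3


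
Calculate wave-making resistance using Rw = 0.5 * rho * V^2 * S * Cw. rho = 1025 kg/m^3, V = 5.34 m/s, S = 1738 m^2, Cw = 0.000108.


Formula: Rw = 0.5 * rho * V^2 * S * Cw
Step 1 — V^2 = 5.34^2 = 28.5156
Step 2 — 0.5 * rho * V^2 = 0.5 * 1025 * 28.5156 = 14614.245
Step 3 — Rw = 14614.245 * 1738 * 0.000108 ≈ 2743.2 N (5 s.f.)

2743.2 N


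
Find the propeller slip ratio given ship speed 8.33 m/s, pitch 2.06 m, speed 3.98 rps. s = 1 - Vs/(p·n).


Formula: s = 1 - Vs / (p * n)
Step 1 — p * n = 2.06 * 3.98 = 8.1988
Step 2 — Vs / (p*n) = 8.33 / 8.1988 = 1.016002 (6 d.p.)
Step 3 — s = 1 - 1.016002 = -0.016002

-0.016002


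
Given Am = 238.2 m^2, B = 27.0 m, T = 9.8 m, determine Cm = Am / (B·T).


Formula: Cm = Am / (B * T)
Step 1 — B * T = 27.0 * 9.8 = 264.6 m^2
Step 2 — Cm = 238.2 / 264.6 ≈ 0.90023 (5 s.f.)

0.90023


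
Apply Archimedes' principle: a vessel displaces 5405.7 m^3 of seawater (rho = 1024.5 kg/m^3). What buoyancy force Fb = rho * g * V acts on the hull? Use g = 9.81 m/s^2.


Formula: Fb = rho * g * V
Substituting: Fb = 1024.5 * 9.81 * 5405.7
Intermediate: 1024.5 * 9.81 = 10050.345
Result: Fb = 10050.345 * 5405.7 ≈ 54329000 N (5 s.f.)

54329000 N


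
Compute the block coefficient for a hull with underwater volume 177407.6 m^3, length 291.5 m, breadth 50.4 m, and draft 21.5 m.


Formula: Cb = V / (L * B * T)
Step 1 — L * B * T = 291.5 * 50.4 * 21.5 = 315869.4 m^3
Step 2 — Cb = 177407.6 / 315869.4 ≈ 0.56165 (5 s.f.)

0.56165


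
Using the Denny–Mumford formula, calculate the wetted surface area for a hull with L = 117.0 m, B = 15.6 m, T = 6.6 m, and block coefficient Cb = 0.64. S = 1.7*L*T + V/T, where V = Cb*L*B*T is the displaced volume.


Formula: S = 1.7*L*T + V/T with V = Cb*L*B*T, i.e. S = L * (1.7*T + Cb*B)
Step 1 — 1.7*T = 1.7 * 6.6 = 11.22 m
Step 2 — Cb*B = 0.64 * 15.6 = 9.984 m
Step 3 — 1.7*T + Cb*B = 11.22 + 9.984 = 21.204 m
Step 4 — S = 117.0 * 21.204 ≈ 2480.9 m^2 (5 s.f.)

2480.9 m^2


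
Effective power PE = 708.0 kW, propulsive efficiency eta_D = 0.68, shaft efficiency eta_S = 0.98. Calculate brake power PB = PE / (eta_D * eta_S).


Formula: PB = PE / (eta_D * eta_S)
Step 1 — combined efficiency = eta_D * eta_S = 0.68 * 0.98 = 0.6664
Step 2 — PB = 708.0 / 0.6664 ≈ 1062.4 kW (5 s.f.)

1062.4 kW


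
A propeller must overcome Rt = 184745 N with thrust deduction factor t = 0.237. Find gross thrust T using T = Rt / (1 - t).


Formula: T = Rt / (1 - t)
Step 1 — (1 - t) = 1 - 0.237 = 0.763
Step 2 — T = 184745 / 0.763 ≈ 242130 N (5 s.f.)

242130 N


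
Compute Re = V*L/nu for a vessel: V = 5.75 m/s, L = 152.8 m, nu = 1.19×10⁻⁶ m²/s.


Formula: Re = V * L / nu
Step 1 — V * L = 5.75 * 152.8 = 878.6 m^2/s
Step 2 — Re = 878.6 / 1.19e-6 = 7.38e+08

7.38e+08


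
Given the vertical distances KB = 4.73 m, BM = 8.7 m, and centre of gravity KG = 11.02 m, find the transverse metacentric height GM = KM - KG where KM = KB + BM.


Formula: GM = KB + BM - KG
Step 1 — KM = KB + BM = 4.73 + 8.7 = 13.43 m
Step 2 — GM = KM - KG = 13.43 - 11.02 = 2.41 m

2.41 m


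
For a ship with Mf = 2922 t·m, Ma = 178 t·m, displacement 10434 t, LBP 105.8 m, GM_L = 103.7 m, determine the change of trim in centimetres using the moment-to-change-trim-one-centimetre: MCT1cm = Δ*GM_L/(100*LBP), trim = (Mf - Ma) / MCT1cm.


Formula: net trimming moment = Mf - Ma; MCT1cm = Δ*GM_L/(100*LBP); trim = net moment / MCT1cm
Step 1 — net trimming moment = 2922 - 178 = 2744 t·m
Step 2 — MCT1cm = 10434 * 103.7 / (100 * 105.8) = 102.269 t·m/cm
Step 3 — trim = 2744 / 102.269 ≈ 26.831 cm (5 s.f.)

26.831 cm


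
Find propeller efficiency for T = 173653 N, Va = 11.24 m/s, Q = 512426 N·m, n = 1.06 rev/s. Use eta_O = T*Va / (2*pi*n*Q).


Formula: eta = T * Va / (2 * pi * n * Q)
Step 1 — numerator = T * Va = 173653 * 11.24 = 1951859.72
Step 2 — 2 * pi * n = 2 * pi * 1.06 = 6.660176
Step 3 — denominator = 6.660176 * 512426 = 3412847.35
Step 4 — eta = 1951859.72 / 3412847.35 ≈ 0.57192 (5 s.f.)

0.57192


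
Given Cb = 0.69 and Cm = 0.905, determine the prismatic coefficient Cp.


Formula: Cp = Cb / Cm
Substituting: Cp = 0.69 / 0.905
Result: Cp ≈ 0.76243 (5 s.f.)

0.76243


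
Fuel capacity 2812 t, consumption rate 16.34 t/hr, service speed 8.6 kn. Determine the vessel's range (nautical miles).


Formula: endurance = fuel / rate; range = endurance * speed
Step 1 — endurance = 2812 / 16.34 = 172.093 hours
Step 2 — range = 172.093 * 8.6 ≈ 1480.0 nautical miles (5 s.f.)

1480.0 NM


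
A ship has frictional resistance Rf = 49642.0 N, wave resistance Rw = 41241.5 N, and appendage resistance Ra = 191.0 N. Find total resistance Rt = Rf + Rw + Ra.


Formula: Rt = Rf + Rw + Ra
Substituting: Rt = 49642.0 + 41241.5 + 191.0
Result: Rt = 91074.5 N

91074.5 N


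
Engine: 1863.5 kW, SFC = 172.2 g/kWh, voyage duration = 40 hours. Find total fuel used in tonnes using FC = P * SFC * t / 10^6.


Formula: FC (tonnes) = P * SFC * t / 1,000,000
Step 1 — P * SFC * t = 1863.5 * 172.2 * 40 = 12835788.0 g
Step 2 — FC (tonnes) = 12835788.0 / 1,000,000 ≈ 12.836 tonnes (5 s.f.)

12.836 tonnes


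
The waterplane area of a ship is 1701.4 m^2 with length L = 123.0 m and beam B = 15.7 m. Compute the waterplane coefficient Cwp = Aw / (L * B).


Formula: Cwp = Aw / (L * B)
Step 1 — L * B = 123.0 * 15.7 = 1931.1 m^2
Step 2 — Cwp = 1701.4 / 1931.1 ≈ 0.88105 (5 s.f.)

0.88105


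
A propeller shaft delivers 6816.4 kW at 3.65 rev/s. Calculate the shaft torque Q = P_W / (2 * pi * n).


Formula: Q = P_W / (2 * pi * n)
Step 1 — P_W = 6816.4 kW * 1000 = 6816400.0 W
Step 2 — 2 * pi * n = 2 * pi * 3.65 = 22.933626
Step 3 — Q = 6816400.0 / 22.933626 ≈ 297220 N·m (5 s.f.)

297220 N·m


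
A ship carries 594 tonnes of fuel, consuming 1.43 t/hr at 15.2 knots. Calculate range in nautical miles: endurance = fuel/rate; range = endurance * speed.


Formula: endurance = fuel / rate; range = endurance * speed
Step 1 — endurance = 594 / 1.43 = 415.3846 hours
Step 2 — range = 415.3846 * 15.2 ≈ 6313.8 nautical miles (5 s.f.)

6313.8 NM


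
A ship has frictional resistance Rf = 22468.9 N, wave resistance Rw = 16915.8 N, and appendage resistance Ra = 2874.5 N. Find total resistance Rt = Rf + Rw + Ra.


Formula: Rt = Rf + Rw + Ra
Substituting: Rt = 22468.9 + 16915.8 + 2874.5
Result: Rt = 42259.2 N

42259.2 N


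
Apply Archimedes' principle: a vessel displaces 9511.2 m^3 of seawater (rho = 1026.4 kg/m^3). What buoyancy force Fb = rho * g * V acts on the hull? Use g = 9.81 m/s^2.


Formula: Fb = rho * g * V
Substituting: Fb = 1026.4 * 9.81 * 9511.2
Intermediate: 1026.4 * 9.81 = 10068.984
Result: Fb = 10068.984 * 9511.2 ≈ 95768000 N (5 s.f.)

95768000 N


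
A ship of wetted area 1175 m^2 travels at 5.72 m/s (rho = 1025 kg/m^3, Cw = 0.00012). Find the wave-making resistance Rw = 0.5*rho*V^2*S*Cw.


Formula: Rw = 0.5 * rho * V^2 * S * Cw
Step 1 — V^2 = 5.72^2 = 32.7184
Step 2 — 0.5 * rho * V^2 = 0.5 * 1025 * 32.7184 = 16768.18
Step 3 — Rw = 16768.18 * 1175 * 0.00012 ≈ 2364.3 N (5 s.f.)

2364.3 N


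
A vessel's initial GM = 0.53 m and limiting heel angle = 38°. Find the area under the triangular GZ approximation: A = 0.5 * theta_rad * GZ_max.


Formula: GZ_max = GM * sin(theta); Area = 0.5 * theta_rad * GZ_max
Step 1 — GZ_max = 0.53 * sin(38°) = 0.53 * 0.615661 = 0.3263 m
Step 2 — theta_rad = 38 * pi/180 = 0.663225 rad
Step 3 — Area = 0.5 * 0.663225 * 0.3263 ≈ 0.10821 m·rad (5 s.f.)

0.10821 m·rad


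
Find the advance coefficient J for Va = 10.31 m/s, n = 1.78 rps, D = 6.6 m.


Formula: J = Va / (n * D)
Step 1 — n * D = 1.78 * 6.6 = 11.748
Step 2 — J = 10.31 / 11.748 ≈ 0.87760 (5 s.f.)

0.87760


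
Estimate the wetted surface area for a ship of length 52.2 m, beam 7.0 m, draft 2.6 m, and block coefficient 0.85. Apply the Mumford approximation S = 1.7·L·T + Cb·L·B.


Formula: S = 1.7*L*T + V/T with V = Cb*L*B*T, i.e. S = L * (1.7*T + Cb*B)
Step 1 — 1.7*T = 1.7 * 2.6 = 4.42 m
Step 2 — Cb*B = 0.85 * 7.0 = 5.95 m
Step 3 — 1.7*T + Cb*B = 4.42 + 5.95 = 10.37 m
Step 4 — S = 52.2 * 10.37 ≈ 541.31 m^2 (5 s.f.)

541.31 m^2


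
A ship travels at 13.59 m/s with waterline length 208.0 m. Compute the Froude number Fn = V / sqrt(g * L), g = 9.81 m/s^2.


Formula: Fn = V / sqrt(g * L)
Step 1 — g * L = 9.81 * 208.0 = 2040.48
Step 2 — sqrt(g * L) = sqrt(2040.48) = 45.171673
Step 3 — Fn = 13.59 / 45.171673 ≈ 0.30085 (5 s.f.)

0.30085


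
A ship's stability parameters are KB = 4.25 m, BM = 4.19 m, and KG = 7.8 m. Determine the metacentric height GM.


Formula: GM = KB + BM - KG
Step 1 — KM = KB + BM = 4.25 + 4.19 = 8.44 m
Step 2 — GM = KM - KG = 8.44 - 7.8 = 0.64 m

0.64 m


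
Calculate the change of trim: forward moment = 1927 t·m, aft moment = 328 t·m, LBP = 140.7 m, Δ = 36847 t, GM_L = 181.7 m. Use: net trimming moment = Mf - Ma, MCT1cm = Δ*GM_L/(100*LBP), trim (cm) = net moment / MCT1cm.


Formula: net trimming moment = Mf - Ma; MCT1cm = Δ*GM_L/(100*LBP); trim = net moment / MCT1cm
Step 1 — net trimming moment = 1927 - 328 = 1599 t·m
Step 2 — MCT1cm = 36847 * 181.7 / (100 * 140.7) = 475.8422 t·m/cm
Step 3 — trim = 1599 / 475.8422 ≈ 3.3604 cm (5 s.f.)

3.3604 cm


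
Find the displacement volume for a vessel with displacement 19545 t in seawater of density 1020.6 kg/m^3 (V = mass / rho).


Formula: V = mass / rho
Step 1 — convert tonnes to kg: 19545 t * 1000 = 19545000 kg
Step 2 — V = 19545000 / 1020.6 ≈ 19150 m^3 (5 s.f.)

19150 m^3


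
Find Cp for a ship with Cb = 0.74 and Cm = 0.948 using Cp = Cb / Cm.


Formula: Cp = Cb / Cm
Substituting: Cp = 0.74 / 0.948
Result: Cp ≈ 0.78059 (5 s.f.)

0.78059


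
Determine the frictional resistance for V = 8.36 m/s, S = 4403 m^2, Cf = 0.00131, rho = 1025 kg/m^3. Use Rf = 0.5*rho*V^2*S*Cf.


Formula: Rf = 0.5 * rho * V^2 * S * Cf
Step 1 — V^2 = 8.36^2 = 69.8896
Step 2 — 0.5 * rho * V^2 = 0.5 * 1025 * 69.8896 = 35818.42
Step 3 — Rf = 35818.42 * 4403 * 0.00131 ≈ 206600 N (5 s.f.)

206600 N


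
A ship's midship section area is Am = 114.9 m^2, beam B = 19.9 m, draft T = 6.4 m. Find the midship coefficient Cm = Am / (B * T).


Formula: Cm = Am / (B * T)
Step 1 — B * T = 19.9 * 6.4 = 127.36 m^2
Step 2 — Cm = 114.9 / 127.36 ≈ 0.90217 (5 s.f.)

0.90217


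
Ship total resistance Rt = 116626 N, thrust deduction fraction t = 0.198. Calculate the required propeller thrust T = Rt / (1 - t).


Formula: T = Rt / (1 - t)
Step 1 — (1 - t) = 1 - 0.198 = 0.802
Step 2 — T = 116626 / 0.802 ≈ 145420 N (5 s.f.)

145420 N


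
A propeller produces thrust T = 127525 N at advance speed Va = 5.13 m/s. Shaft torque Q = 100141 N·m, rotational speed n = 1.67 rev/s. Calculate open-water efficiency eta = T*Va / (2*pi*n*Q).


Formula: eta = T * Va / (2 * pi * n * Q)
Step 1 — numerator = T * Va = 127525 * 5.13 = 654203.25
Step 2 — 2 * pi * n = 2 * pi * 1.67 = 10.492919
Step 3 — denominator = 10.492919 * 100141 = 1050771.4
Step 4 — eta = 654203.25 / 1050771.4 ≈ 0.62259 (5 s.f.)

0.62259


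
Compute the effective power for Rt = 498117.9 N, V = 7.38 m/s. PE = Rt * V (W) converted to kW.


Formula: PE = Rt * V / 1000 (kW)
Step 1 — PE (W) = 498117.9 * 7.38 = 3676110.102 W
Step 2 — PE (kW) = 3676110.102 / 1000 ≈ 3676.1 kW (5 s.f.)

3676.1 kW


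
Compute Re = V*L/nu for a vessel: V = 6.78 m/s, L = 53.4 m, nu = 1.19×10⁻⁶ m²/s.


Formula: Re = V * L / nu
Step 1 — V * L = 6.78 * 53.4 = 362.052 m^2/s
Step 2 — Re = 362.052 / 1.19e-6 = 3.04e+08

3.04e+08


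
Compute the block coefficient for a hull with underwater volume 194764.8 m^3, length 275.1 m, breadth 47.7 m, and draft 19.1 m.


Formula: Cb = V / (L * B * T)
Step 1 — L * B * T = 275.1 * 47.7 * 19.1 = 250635.357 m^3
Step 2 — Cb = 194764.8 / 250635.357 ≈ 0.77708 (5 s.f.)

0.77708


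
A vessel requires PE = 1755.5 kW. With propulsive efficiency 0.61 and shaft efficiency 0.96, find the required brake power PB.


Formula: PB = PE / (eta_D * eta_S)
Step 1 — combined efficiency = eta_D * eta_S = 0.61 * 0.96 = 0.5856
Step 2 — PB = 1755.5 / 0.5856 ≈ 2997.8 kW (5 s.f.)

2997.8 kW


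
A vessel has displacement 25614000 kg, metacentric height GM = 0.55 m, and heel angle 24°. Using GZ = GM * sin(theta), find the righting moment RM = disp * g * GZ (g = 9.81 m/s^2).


Formula: GZ = GM * sin(theta); RM = disp * g * GZ
Step 1 — GZ = 0.55 * sin(24°) = 0.55 * 0.406737 = 0.223705 m
Step 2 — RM = 25614000 * 9.81 * 0.223705 ≈ 56211000 N·m (5 s.f.)

56211000 N·m


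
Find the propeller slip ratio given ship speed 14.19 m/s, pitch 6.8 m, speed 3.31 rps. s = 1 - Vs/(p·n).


Formula: s = 1 - Vs / (p * n)
Step 1 — p * n = 6.8 * 3.31 = 22.508
Step 2 — Vs / (p*n) = 14.19 / 22.508 = 0.630443 (6 d.p.)
Step 3 — s = 1 - 0.630443 = 0.369557

0.369557


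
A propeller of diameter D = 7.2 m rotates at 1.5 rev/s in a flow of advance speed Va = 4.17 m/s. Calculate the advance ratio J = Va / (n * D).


Formula: J = Va / (n * D)
Step 1 — n * D = 1.5 * 7.2 = 10.8
Step 2 — J = 4.17 / 10.8 ≈ 0.38611 (5 s.f.)

0.38611


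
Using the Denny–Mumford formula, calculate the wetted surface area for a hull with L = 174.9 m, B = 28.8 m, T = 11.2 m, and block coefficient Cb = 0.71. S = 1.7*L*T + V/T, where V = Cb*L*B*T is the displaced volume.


Formula: S = 1.7*L*T + V/T with V = Cb*L*B*T, i.e. S = L * (1.7*T + Cb*B)
Step 1 — 1.7*T = 1.7 * 11.2 = 19.04 m
Step 2 — Cb*B = 0.71 * 28.8 = 20.448 m
Step 3 — 1.7*T + Cb*B = 19.04 + 20.448 = 39.488 m
Step 4 — S = 174.9 * 39.488 ≈ 6906.5 m^2 (5 s.f.)

6906.5 m^2


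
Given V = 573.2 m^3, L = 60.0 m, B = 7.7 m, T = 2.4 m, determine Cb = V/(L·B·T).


Formula: Cb = V / (L * B * T)
Step 1 — L * B * T = 60.0 * 7.7 * 2.4 = 1108.8 m^3
Step 2 — Cb = 573.2 / 1108.8 ≈ 0.51696 (5 s.f.)

0.51696


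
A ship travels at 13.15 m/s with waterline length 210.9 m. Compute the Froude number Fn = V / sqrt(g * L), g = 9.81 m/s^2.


Formula: Fn = V / sqrt(g * L)
Step 1 — g * L = 9.81 * 210.9 = 2068.929
Step 2 — sqrt(g * L) = sqrt(2068.929) = 45.485481
Step 3 — Fn = 13.15 / 45.485481 ≈ 0.28910 (5 s.f.)

0.28910


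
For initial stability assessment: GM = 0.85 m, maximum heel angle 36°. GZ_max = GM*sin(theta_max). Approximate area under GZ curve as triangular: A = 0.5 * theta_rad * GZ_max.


Formula: GZ_max = GM * sin(theta); Area = 0.5 * theta_rad * GZ_max
Step 1 — GZ_max = 0.85 * sin(36°) = 0.85 * 0.587785 = 0.499617 m
Step 2 — theta_rad = 36 * pi/180 = 0.628319 rad
Step 3 — Area = 0.5 * 0.628319 * 0.499617 ≈ 0.15696 m·rad (5 s.f.)

0.15696 m·rad


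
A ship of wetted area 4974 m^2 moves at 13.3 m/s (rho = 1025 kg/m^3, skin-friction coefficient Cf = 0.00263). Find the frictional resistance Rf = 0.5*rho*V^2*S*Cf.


Formula: Rf = 0.5 * rho * V^2 * S * Cf
Step 1 — V^2 = 13.3^2 = 176.89
Step 2 — 0.5 * rho * V^2 = 0.5 * 1025 * 176.89 = 90656.125
Step 3 — Rf = 90656.125 * 4974 * 0.00263 ≈ 1185900 N (5 s.f.)

1185900 N


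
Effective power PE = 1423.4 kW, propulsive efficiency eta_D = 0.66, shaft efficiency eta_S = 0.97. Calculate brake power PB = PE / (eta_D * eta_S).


Formula: PB = PE / (eta_D * eta_S)
Step 1 — combined efficiency = eta_D * eta_S = 0.66 * 0.97 = 0.6402
Step 2 — PB = 1423.4 / 0.6402 ≈ 2223.4 kW (5 s.f.)

2223.4 kW


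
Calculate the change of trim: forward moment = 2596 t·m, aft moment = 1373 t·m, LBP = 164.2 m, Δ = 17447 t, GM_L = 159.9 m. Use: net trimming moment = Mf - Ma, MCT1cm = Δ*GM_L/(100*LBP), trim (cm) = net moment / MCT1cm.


Formula: net trimming moment = Mf - Ma; MCT1cm = Δ*GM_L/(100*LBP); trim = net moment / MCT1cm
Step 1 — net trimming moment = 2596 - 1373 = 1223 t·m
Step 2 — MCT1cm = 17447 * 159.9 / (100 * 164.2) = 169.9011 t·m/cm
Step 3 — trim = 1223 / 169.9011 ≈ 7.1983 cm (5 s.f.)

7.1983 cm


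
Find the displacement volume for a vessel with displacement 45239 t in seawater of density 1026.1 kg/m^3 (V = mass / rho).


Formula: V = mass / rho
Step 1 — convert tonnes to kg: 45239 t * 1000 = 45239000 kg
Step 2 — V = 45239000 / 1026.1 ≈ 44088 m^3 (5 s.f.)

44088 m^3


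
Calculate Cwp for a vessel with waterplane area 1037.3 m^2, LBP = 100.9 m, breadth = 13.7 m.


Formula: Cwp = Aw / (L * B)
Step 1 — L * B = 100.9 * 13.7 = 1382.33 m^2
Step 2 — Cwp = 1037.3 / 1382.33 ≈ 0.75040 (5 s.f.)

0.75040


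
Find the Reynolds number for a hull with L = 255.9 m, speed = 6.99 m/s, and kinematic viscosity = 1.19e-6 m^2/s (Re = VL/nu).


Formula: Re = V * L / nu
Step 1 — V * L = 6.99 * 255.9 = 1788.741 m^2/s
Step 2 — Re = 1788.741 / 1.19e-6 = 1.50e+09

1.50e+09


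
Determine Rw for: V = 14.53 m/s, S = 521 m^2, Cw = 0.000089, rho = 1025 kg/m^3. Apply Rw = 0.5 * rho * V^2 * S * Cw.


Formula: Rw = 0.5 * rho * V^2 * S * Cw
Step 1 — V^2 = 14.53^2 = 211.1209
Step 2 — 0.5 * rho * V^2 = 0.5 * 1025 * 211.1209 = 108199.46125
Step 3 — Rw = 108199.46125 * 521 * 0.000089 ≈ 5017.1 N (5 s.f.)

5017.1 N


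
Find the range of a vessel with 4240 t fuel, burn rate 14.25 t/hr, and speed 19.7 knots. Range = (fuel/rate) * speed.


Formula: endurance = fuel / rate; range = endurance * speed
Step 1 — endurance = 4240 / 14.25 = 297.5439 hours
Step 2 — range = 297.5439 * 19.7 ≈ 5861.6 nautical miles (5 s.f.)

5861.6 NM


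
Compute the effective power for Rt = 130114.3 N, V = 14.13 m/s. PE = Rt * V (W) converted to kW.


Formula: PE = Rt * V / 1000 (kW)
Step 1 — PE (W) = 130114.3 * 14.13 = 1838515.059 W
Step 2 — PE (kW) = 1838515.059 / 1000 ≈ 1838.5 kW (5 s.f.)

1838.5 kW


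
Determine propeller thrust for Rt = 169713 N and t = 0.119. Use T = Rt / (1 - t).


Formula: T = Rt / (1 - t)
Step 1 — (1 - t) = 1 - 0.119 = 0.881
Step 2 — T = 169713 / 0.881 ≈ 192640 N (5 s.f.)

192640 N


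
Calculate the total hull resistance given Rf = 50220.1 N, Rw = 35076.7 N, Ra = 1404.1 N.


Formula: Rt = Rf + Rw + Ra
Substituting: Rt = 50220.1 + 35076.7 + 1404.1
Result: Rt = 86700.9 N

86700.9 N


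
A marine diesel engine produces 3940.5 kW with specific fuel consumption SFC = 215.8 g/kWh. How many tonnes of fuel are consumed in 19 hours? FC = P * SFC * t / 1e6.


Formula: FC (tonnes) = P * SFC * t / 1,000,000
Step 1 — P * SFC * t = 3940.5 * 215.8 * 19 = 16156838.1 g
Step 2 — FC (tonnes) = 16156838.1 / 1,000,000 ≈ 16.157 tonnes (5 s.f.)

16.157 tonnes


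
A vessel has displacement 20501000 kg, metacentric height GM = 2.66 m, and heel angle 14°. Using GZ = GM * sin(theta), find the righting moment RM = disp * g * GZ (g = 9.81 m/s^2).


Formula: GZ = GM * sin(theta); RM = disp * g * GZ
Step 1 — GZ = 2.66 * sin(14°) = 2.66 * 0.241922 = 0.643513 m
Step 2 — RM = 20501000 * 9.81 * 0.643513 ≈ 129420000 N·m (5 s.f.)

129420000 N·m


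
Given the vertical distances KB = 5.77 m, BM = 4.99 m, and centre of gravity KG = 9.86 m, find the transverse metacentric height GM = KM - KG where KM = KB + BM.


Formula: GM = KB + BM - KG
Step 1 — KM = KB + BM = 5.77 + 4.99 = 10.76 m
Step 2 — GM = KM - KG = 10.76 - 9.86 = 0.9 m

0.9 m


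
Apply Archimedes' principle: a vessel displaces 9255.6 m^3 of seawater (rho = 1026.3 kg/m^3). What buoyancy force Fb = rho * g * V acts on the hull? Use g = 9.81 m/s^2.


Formula: Fb = rho * g * V
Substituting: Fb = 1026.3 * 9.81 * 9255.6
Intermediate: 1026.3 * 9.81 = 10068.003
Result: Fb = 10068.003 * 9255.6 ≈ 93185000 N (5 s.f.)

93185000 N


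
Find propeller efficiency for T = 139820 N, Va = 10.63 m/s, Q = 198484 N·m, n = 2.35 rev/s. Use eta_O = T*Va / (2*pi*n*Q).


Formula: eta = T * Va / (2 * pi * n * Q)
Step 1 — numerator = T * Va = 139820 * 10.63 = 1486286.6
Step 2 — 2 * pi * n = 2 * pi * 2.35 = 14.765485
Step 3 — denominator = 14.765485 * 198484 = 2930712.52
Step 4 — eta = 1486286.6 / 2930712.52 ≈ 0.50714 (5 s.f.)

0.50714


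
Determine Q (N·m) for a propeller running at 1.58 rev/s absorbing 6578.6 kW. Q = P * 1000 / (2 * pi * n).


Formula: Q = P_W / (2 * pi * n)
Step 1 — P_W = 6578.6 kW * 1000 = 6578600.0 W
Step 2 — 2 * pi * n = 2 * pi * 1.58 = 9.927433
Step 3 — Q = 6578600.0 / 9.927433 ≈ 662670 N·m (5 s.f.)

662670 N·m


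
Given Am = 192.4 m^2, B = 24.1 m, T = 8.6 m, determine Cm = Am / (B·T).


Formula: Cm = Am / (B * T)
Step 1 — B * T = 24.1 * 8.6 = 207.26 m^2
Step 2 — Cm = 192.4 / 207.26 ≈ 0.92830 (5 s.f.)

0.92830


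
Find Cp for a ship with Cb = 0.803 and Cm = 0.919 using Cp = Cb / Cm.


Formula: Cp = Cb / Cm
Substituting: Cp = 0.803 / 0.919
Result: Cp ≈ 0.87378 (5 s.f.)

0.87378


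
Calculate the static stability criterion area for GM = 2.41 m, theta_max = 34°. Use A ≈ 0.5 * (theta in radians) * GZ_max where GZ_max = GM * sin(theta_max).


Formula: GZ_max = GM * sin(theta); Area = 0.5 * theta_rad * GZ_max
Step 1 — GZ_max = 2.41 * sin(34°) = 2.41 * 0.559193 = 1.347655 m
Step 2 — theta_rad = 34 * pi/180 = 0.593412 rad
Step 3 — Area = 0.5 * 0.593412 * 1.347655 ≈ 0.39986 m·rad (5 s.f.)

0.39986 m·rad


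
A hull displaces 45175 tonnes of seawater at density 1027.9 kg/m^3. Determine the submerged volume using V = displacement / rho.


Formula: V = mass / rho
Step 1 — convert tonnes to kg: 45175 t * 1000 = 45175000 kg
Step 2 — V = 45175000 / 1027.9 ≈ 43949 m^3 (5 s.f.)

43949 m^3


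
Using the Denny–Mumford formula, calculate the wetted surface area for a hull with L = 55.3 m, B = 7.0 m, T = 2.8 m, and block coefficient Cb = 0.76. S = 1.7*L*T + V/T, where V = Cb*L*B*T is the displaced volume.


Formula: S = 1.7*L*T + V/T with V = Cb*L*B*T, i.e. S = L * (1.7*T + Cb*B)
Step 1 — 1.7*T = 1.7 * 2.8 = 4.76 m
Step 2 — Cb*B = 0.76 * 7.0 = 5.32 m
Step 3 — 1.7*T + Cb*B = 4.76 + 5.32 = 10.08 m
Step 4 — S = 55.3 * 10.08 ≈ 557.42 m^2 (5 s.f.)

557.42 m^2


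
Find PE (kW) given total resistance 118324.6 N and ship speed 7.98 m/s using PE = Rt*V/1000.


Formula: PE = Rt * V / 1000 (kW)
Step 1 — PE (W) = 118324.6 * 7.98 = 944230.308 W
Step 2 — PE (kW) = 944230.308 / 1000 ≈ 944.23 kW (5 s.f.)

944.23 kW


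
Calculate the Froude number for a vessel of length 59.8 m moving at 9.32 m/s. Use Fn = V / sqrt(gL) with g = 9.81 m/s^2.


Formula: Fn = V / sqrt(g * L)
Step 1 — g * L = 9.81 * 59.8 = 586.638
Step 2 — sqrt(g * L) = sqrt(586.638) = 24.220611
Step 3 — Fn = 9.32 / 24.220611 ≈ 0.38480 (5 s.f.)

0.38480


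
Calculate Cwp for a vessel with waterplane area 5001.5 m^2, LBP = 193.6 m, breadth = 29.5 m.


Formula: Cwp = Aw / (L * B)
Step 1 — L * B = 193.6 * 29.5 = 5711.2 m^2
Step 2 — Cwp = 5001.5 / 5711.2 ≈ 0.87574 (5 s.f.)

0.87574


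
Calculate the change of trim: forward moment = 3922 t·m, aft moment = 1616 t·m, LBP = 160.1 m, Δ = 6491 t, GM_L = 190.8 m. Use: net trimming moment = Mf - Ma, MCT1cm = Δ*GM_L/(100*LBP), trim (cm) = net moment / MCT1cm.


Formula: net trimming moment = Mf - Ma; MCT1cm = Δ*GM_L/(100*LBP); trim = net moment / MCT1cm
Step 1 — net trimming moment = 3922 - 1616 = 2306 t·m
Step 2 — MCT1cm = 6491 * 190.8 / (100 * 160.1) = 77.3568 t·m/cm
Step 3 — trim = 2306 / 77.3568 ≈ 29.810 cm (5 s.f.)

29.810 cm


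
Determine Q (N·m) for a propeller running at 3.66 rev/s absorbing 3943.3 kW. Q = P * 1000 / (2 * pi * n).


Formula: Q = P_W / (2 * pi * n)
Step 1 — P_W = 3943.3 kW * 1000 = 3943300.0 W
Step 2 — 2 * pi * n = 2 * pi * 3.66 = 22.996458
Step 3 — Q = 3943300.0 / 22.996458 ≈ 171470 N·m (5 s.f.)

171470 N·m


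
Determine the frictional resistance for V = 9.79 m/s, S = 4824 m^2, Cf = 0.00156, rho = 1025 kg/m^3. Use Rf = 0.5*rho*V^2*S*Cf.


Formula: Rf = 0.5 * rho * V^2 * S * Cf
Step 1 — V^2 = 9.79^2 = 95.8441
Step 2 — 0.5 * rho * V^2 = 0.5 * 1025 * 95.8441 = 49120.10125
Step 3 — Rf = 49120.10125 * 4824 * 0.00156 ≈ 369650 N (5 s.f.)

369650 N


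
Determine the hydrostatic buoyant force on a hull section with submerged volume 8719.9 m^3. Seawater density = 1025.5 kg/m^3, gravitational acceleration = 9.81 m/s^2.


Formula: Fb = rho * g * V
Substituting: Fb = 1025.5 * 9.81 * 8719.9
Intermediate: 1025.5 * 9.81 = 10060.155
Result: Fb = 10060.155 * 8719.9 ≈ 87724000 N (5 s.f.)

87724000 N


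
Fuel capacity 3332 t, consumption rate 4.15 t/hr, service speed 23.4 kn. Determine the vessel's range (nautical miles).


Formula: endurance = fuel / rate; range = endurance * speed
Step 1 — endurance = 3332 / 4.15 = 802.8916 hours
Step 2 — range = 802.8916 * 23.4 ≈ 18788 nautical miles (5 s.f.)

18788 NM


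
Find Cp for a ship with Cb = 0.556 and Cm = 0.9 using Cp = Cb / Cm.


Formula: Cp = Cb / Cm
Substituting: Cp = 0.556 / 0.9
Result: Cp ≈ 0.61778 (5 s.f.)

0.61778


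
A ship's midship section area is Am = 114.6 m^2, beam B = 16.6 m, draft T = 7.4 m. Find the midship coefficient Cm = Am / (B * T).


Formula: Cm = Am / (B * T)
Step 1 — B * T = 16.6 * 7.4 = 122.84 m^2
Step 2 — Cm = 114.6 / 122.84 ≈ 0.93292 (5 s.f.)

0.93292


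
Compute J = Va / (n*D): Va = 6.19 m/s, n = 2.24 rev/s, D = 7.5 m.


Formula: J = Va / (n * D)
Step 1 — n * D = 2.24 * 7.5 = 16.8
Step 2 — J = 6.19 / 16.8 ≈ 0.36845 (5 s.f.)

0.36845


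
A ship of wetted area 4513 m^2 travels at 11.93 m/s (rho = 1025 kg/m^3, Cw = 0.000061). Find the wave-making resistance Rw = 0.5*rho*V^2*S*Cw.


Formula: Rw = 0.5 * rho * V^2 * S * Cw
Step 1 — V^2 = 11.93^2 = 142.3249
Step 2 — 0.5 * rho * V^2 = 0.5 * 1025 * 142.3249 = 72941.51125
Step 3 — Rw = 72941.51125 * 4513 * 0.000061 ≈ 20080 N (5 s.f.)

20080 N


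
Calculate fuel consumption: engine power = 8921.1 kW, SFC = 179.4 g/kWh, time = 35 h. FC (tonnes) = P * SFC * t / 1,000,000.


Formula: FC (tonnes) = P * SFC * t / 1,000,000
Step 1 — P * SFC * t = 8921.1 * 179.4 * 35 = 56015586.9 g
Step 2 — FC (tonnes) = 56015586.9 / 1,000,000 ≈ 56.016 tonnes (5 s.f.)

56.016 tonnes


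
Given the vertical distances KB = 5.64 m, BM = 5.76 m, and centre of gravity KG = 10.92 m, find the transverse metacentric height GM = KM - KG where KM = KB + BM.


Formula: GM = KB + BM - KG
Step 1 — KM = KB + BM = 5.64 + 5.76 = 11.4 m
Step 2 — GM = KM - KG = 11.4 - 10.92 = 0.48 m

0.48 m


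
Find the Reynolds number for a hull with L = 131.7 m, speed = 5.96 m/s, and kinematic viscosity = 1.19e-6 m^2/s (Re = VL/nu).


Formula: Re = V * L / nu
Step 1 — V * L = 5.96 * 131.7 = 784.932 m^2/s
Step 2 — Re = 784.932 / 1.19e-6 = 6.60e+08

6.60e+08


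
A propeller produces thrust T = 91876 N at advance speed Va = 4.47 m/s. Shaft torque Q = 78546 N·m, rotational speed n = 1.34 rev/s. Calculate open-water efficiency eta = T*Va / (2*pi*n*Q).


Formula: eta = T * Va / (2 * pi * n * Q)
Step 1 — numerator = T * Va = 91876 * 4.47 = 410685.72
Step 2 — 2 * pi * n = 2 * pi * 1.34 = 8.419468
Step 3 — denominator = 8.419468 * 78546 = 661315.53
Step 4 — eta = 410685.72 / 661315.53 ≈ 0.62101 (5 s.f.)

0.62101


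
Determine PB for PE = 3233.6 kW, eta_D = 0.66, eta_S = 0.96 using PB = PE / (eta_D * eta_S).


Formula: PB = PE / (eta_D * eta_S)
Step 1 — combined efficiency = eta_D * eta_S = 0.66 * 0.96 = 0.6336
Step 2 — PB = 3233.6 / 0.6336 ≈ 5103.5 kW (5 s.f.)

5103.5 kW


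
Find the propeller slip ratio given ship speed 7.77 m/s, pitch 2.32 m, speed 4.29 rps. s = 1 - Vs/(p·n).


Formula: s = 1 - Vs / (p * n)
Step 1 — p * n = 2.32 * 4.29 = 9.9528
Step 2 — Vs / (p*n) = 7.77 / 9.9528 = 0.780685 (6 d.p.)
Step 3 — s = 1 - 0.780685 = 0.219315

0.219315


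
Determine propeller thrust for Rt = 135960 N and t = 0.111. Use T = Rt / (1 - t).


Formula: T = Rt / (1 - t)
Step 1 — (1 - t) = 1 - 0.111 = 0.889
Step 2 — T = 135960 / 0.889 ≈ 152940 N (5 s.f.)

152940 N


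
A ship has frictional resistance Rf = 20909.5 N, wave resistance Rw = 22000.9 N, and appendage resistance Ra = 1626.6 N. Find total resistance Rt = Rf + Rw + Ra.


Formula: Rt = Rf + Rw + Ra
Substituting: Rt = 20909.5 + 22000.9 + 1626.6
Result: Rt = 44537.0 N

44537.0 N


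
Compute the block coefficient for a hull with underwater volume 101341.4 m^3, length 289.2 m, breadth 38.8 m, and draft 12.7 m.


Formula: Cb = V / (L * B * T)
Step 1 — L * B * T = 289.2 * 38.8 * 12.7 = 142506.192 m^3
Step 2 — Cb = 101341.4 / 142506.192 ≈ 0.71114 (5 s.f.)

0.71114


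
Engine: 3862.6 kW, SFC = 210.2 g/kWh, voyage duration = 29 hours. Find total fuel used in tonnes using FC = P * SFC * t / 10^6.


Formula: FC (tonnes) = P * SFC * t / 1,000,000
Step 1 — P * SFC * t = 3862.6 * 210.2 * 29 = 23545637.08 g
Step 2 — FC (tonnes) = 23545637.08 / 1,000,000 ≈ 23.546 tonnes (5 s.f.)

23.546 tonnes


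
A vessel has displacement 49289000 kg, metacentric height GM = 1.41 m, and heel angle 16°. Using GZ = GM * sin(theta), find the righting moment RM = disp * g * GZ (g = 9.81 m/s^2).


Formula: GZ = GM * sin(theta); RM = disp * g * GZ
Step 1 — GZ = 1.41 * sin(16°) = 1.41 * 0.275637 = 0.388648 m
Step 2 — RM = 49289000 * 9.81 * 0.388648 ≈ 187920000 N·m (5 s.f.)

187920000 N·m


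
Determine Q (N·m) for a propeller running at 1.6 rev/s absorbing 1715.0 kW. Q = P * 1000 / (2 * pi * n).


Formula: Q = P_W / (2 * pi * n)
Step 1 — P_W = 1715.0 kW * 1000 = 1715000.0 W
Step 2 — 2 * pi * n = 2 * pi * 1.6 = 10.053096
Step 3 — Q = 1715000.0 / 10.053096 ≈ 170590 N·m (5 s.f.)

170590 N·m


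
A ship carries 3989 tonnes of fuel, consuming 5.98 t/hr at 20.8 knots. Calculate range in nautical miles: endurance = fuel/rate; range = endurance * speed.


Formula: endurance = fuel / rate; range = endurance * speed
Step 1 — endurance = 3989 / 5.98 = 667.0569 hours
Step 2 — range = 667.0569 * 20.8 ≈ 13875 nautical miles (5 s.f.)

13875 NM


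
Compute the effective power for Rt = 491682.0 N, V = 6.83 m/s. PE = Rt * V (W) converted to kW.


Formula: PE = Rt * V / 1000 (kW)
Step 1 — PE (W) = 491682.0 * 6.83 = 3358188.06 W
Step 2 — PE (kW) = 3358188.06 / 1000 ≈ 3358.2 kW (5 s.f.)

3358.2 kW


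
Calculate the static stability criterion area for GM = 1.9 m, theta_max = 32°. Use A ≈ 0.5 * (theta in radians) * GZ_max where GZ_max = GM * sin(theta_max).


Formula: GZ_max = GM * sin(theta); Area = 0.5 * theta_rad * GZ_max
Step 1 — GZ_max = 1.9 * sin(32°) = 1.9 * 0.529919 = 1.006846 m
Step 2 — theta_rad = 32 * pi/180 = 0.558505 rad
Step 3 — Area = 0.5 * 0.558505 * 1.006846 ≈ 0.28116 m·rad (5 s.f.)

0.28116 m·rad


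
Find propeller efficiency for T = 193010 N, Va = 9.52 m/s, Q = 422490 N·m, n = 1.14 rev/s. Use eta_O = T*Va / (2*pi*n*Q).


Formula: eta = T * Va / (2 * pi * n * Q)
Step 1 — numerator = T * Va = 193010 * 9.52 = 1837455.2
Step 2 — 2 * pi * n = 2 * pi * 1.14 = 7.162831
Step 3 — denominator = 7.162831 * 422490 = 3026224.47
Step 4 — eta = 1837455.2 / 3026224.47 ≈ 0.60718 (5 s.f.)

0.60718


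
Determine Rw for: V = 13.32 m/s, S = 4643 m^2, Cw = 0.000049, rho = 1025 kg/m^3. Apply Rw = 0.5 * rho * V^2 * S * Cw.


Formula: Rw = 0.5 * rho * V^2 * S * Cw
Step 1 — V^2 = 13.32^2 = 177.4224
Step 2 — 0.5 * rho * V^2 = 0.5 * 1025 * 177.4224 = 90928.98
Step 3 — Rw = 90928.98 * 4643 * 0.000049 ≈ 20687 N (5 s.f.)

20687 N


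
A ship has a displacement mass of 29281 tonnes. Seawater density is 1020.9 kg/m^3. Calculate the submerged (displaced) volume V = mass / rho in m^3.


Formula: V = mass / rho
Step 1 — convert tonnes to kg: 29281 t * 1000 = 29281000 kg
Step 2 — V = 29281000 / 1020.9 ≈ 28682 m^3 (5 s.f.)

28682 m^3


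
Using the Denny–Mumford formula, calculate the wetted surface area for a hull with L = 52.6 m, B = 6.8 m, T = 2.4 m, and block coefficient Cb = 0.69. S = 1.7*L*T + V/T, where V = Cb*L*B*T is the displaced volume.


Formula: S = 1.7*L*T + V/T with V = Cb*L*B*T, i.e. S = L * (1.7*T + Cb*B)
Step 1 — 1.7*T = 1.7 * 2.4 = 4.08 m
Step 2 — Cb*B = 0.69 * 6.8 = 4.692 m
Step 3 — 1.7*T + Cb*B = 4.08 + 4.692 = 8.772 m
Step 4 — S = 52.6 * 8.772 ≈ 461.41 m^2 (5 s.f.)

461.41 m^2


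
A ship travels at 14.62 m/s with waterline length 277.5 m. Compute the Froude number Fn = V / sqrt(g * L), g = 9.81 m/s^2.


Formula: Fn = V / sqrt(g * L)
Step 1 — g * L = 9.81 * 277.5 = 2722.275
Step 2 — sqrt(g * L) = sqrt(2722.275) = 52.175425
Step 3 — Fn = 14.62 / 52.175425 ≈ 0.28021 (5 s.f.)

0.28021


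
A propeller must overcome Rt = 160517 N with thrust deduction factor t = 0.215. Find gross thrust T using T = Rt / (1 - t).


Formula: T = Rt / (1 - t)
Step 1 — (1 - t) = 1 - 0.215 = 0.785
Step 2 — T = 160517 / 0.785 ≈ 204480 N (5 s.f.)

204480 N


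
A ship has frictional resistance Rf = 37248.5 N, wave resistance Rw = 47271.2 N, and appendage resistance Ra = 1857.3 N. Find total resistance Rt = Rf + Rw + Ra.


Formula: Rt = Rf + Rw + Ra
Substituting: Rt = 37248.5 + 47271.2 + 1857.3
Result: Rt = 86377.0 N

86377.0 N
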